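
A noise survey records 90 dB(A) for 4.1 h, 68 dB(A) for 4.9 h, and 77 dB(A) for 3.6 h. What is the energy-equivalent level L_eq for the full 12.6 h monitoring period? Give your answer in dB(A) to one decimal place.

L_eq = 10·log₁₀[(1/T)·Σ tᵢ·10^(Lᵢ/10)] with T = 12.6 h.
Σ tᵢ·10^(Lᵢ/10) = 4.1·10^(90/10) + 4.9·10^(68/10) + 3.6·10^(77/10) = 4.311e+09.
L_eq = 10·log₁₀(4.311e+09/12.6) = 85.34 dB(A).

85.3 dB(A)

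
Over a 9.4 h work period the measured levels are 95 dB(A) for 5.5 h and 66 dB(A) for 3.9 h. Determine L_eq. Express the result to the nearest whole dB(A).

Weight each interval's intensity by its duration and average over T = 9.4 h:
Σ tᵢ·10^(Lᵢ/10) = 5.5·10^(95/10) + 3.9·10^(66/10) = 1.741e+10.
L_eq = 10·log₁₀(1.741e+10/9.4) = 92.68 dB(A).

93 dB(A)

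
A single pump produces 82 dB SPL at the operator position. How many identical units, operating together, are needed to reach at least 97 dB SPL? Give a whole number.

Need L₁ + 10·log₁₀ N ≥ 97, i.e. log₁₀ N ≥ 1.50.
N ≥ 10^(15.0/10) = 31.623, so N = 32.

32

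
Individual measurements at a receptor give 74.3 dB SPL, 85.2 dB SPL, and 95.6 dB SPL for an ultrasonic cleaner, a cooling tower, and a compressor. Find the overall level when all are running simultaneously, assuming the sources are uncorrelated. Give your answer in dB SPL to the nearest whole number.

96 dB SPL

For uncorrelated sources the intensities add, so convert each level to linear form, sum, and take 10·log₁₀ of the total.
Σ 10^(L/10) = 10^(74.3/10) + 10^(85.2/10) + 10^(95.6/10) = 3.989e+09.
L_total = 10·log₁₀(3.989e+09) = 96.01 dB SPL.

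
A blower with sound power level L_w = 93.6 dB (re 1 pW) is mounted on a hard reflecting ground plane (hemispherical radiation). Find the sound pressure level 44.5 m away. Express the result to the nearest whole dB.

The power spreads over a hemisphere of area 2π·r², so L_p = L_w − 10·log₁₀(2π·r²).
2π·r² = 1.244e+04 m², 10·log₁₀ of that is 40.949 dB.
L_p = 93.6 − 40.949 = 52.65 dB.

53 dB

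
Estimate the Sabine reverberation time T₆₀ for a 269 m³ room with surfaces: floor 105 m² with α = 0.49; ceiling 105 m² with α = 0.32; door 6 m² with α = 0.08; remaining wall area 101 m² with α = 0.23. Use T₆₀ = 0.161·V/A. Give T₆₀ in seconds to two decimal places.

0.40 s

Summing Sᵢαᵢ: 105·0.49 + 105·0.32 + 6·0.08 + 101·0.23 = 108.76 m².
T₆₀ = 0.161 × 269 / 108.76 = 0.398 s.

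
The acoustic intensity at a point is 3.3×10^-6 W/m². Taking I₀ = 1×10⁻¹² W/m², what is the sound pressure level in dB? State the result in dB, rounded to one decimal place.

L = 10·log₁₀(I/I₀) = 10·log₁₀(3.3×10^-6/10⁻¹²) = 10·log₁₀(3.3×10^6).
L = 10·(0.5185 + 6) = 65.19 dB.

65.2 dB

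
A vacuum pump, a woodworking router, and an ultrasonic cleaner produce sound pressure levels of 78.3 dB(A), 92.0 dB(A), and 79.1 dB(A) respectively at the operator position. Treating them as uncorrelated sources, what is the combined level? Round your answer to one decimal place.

92.4 dB(A)

For uncorrelated sources the intensities add, so convert each level to linear form, sum, and take 10·log₁₀ of the total.
Σ 10^(L/10) = 10^(78.3/10) + 10^(92.0/10) + 10^(79.1/10) = 1.734e+09.
L_total = 10·log₁₀(1.734e+09) = 92.39 dB(A).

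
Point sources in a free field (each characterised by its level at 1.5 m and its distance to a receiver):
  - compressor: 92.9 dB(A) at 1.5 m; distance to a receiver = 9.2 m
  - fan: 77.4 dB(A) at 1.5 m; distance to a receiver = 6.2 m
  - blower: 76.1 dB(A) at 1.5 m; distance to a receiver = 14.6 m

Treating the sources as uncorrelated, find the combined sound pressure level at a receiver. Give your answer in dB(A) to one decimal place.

77.4 dB(A)

First find each source's level at the receiver (point-source: −20·log₁₀(r/r_ref)), then combine on an intensity basis.
compressor: 92.9 − 20·log₁₀(9.2/1.5) = 92.9 − 15.75 = 77.15 dB(A).
fan: 77.4 − 20·log₁₀(6.2/1.5) = 77.4 − 12.33 = 65.07 dB(A).
blower: 76.1 − 20·log₁₀(14.6/1.5) = 76.1 − 19.77 = 56.33 dB(A).
Σ 10^(L/10) = 5.548e+07 → L_total = 10·log₁₀(5.548e+07) = 77.44 dB(A).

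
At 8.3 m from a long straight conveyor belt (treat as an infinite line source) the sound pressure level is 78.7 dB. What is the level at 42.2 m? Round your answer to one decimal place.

71.6 dB

For a line source, L₂ = L₁ − 10·log₁₀(r₂/r₁).
L₂ = 78.7 − 10·log₁₀(42.2/8.3) = 78.7 − 7.062 = 71.64 dB.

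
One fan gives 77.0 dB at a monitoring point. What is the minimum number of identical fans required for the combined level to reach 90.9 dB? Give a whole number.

The shortfall is 90.9 − 77.0 = 13.9 dB, and N units add 10·log₁₀ N, so need 10·log₁₀ N ≥ 13.9.
N ≥ 10^(13.9/10) = 24.547, so N = 25.

25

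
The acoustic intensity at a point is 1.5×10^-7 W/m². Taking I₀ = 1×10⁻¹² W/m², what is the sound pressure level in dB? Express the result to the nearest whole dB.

Dividing by I₀ shifts the exponent by 12: I/I₀ = 1.5×10^5.
L = 10·(0.1761 + 5) = 51.76 dB.

52 dB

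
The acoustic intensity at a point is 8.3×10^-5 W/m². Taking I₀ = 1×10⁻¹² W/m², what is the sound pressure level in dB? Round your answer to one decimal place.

I/I₀ = 8.3×10^-5/10⁻¹² = 8.3×10^7, and L = 10·log₁₀(I/I₀).
L = 10·(0.9191 + 7) = 79.19 dB.

79.2 dB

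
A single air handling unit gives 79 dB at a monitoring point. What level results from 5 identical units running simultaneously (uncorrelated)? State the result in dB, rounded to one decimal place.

86.0 dB

N identical incoherent sources raise the level by 10·log₁₀ N.
L_total = 79 + 10·log₁₀(5) = 79 + 6.990 = 85.99 dB.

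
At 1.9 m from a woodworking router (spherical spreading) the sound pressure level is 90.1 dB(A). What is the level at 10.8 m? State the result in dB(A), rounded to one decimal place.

75.0 dB(A)

For a point source, L₂ = L₁ − 20·log₁₀(r₂/r₁).
L₂ = 90.1 − 20·log₁₀(10.8/1.9) = 90.1 − 15.093 = 75.01 dB(A).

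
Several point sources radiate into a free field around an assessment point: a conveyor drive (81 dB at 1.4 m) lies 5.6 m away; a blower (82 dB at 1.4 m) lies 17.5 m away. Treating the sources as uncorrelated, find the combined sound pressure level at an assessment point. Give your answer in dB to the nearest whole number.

Propagate each source to the receiver with L = L_ref − 20·log₁₀(r/r_ref), then add intensities.
conveyor drive: 81 − 20·log₁₀(5.6/1.4) = 81 − 12.04 = 68.96 dB.
blower: 82 − 20·log₁₀(17.5/1.4) = 82 − 21.94 = 60.06 dB.
Σ 10^(L/10) = 8.883e+06 → L_total = 10·log₁₀(8.883e+06) = 69.49 dB.

69 dB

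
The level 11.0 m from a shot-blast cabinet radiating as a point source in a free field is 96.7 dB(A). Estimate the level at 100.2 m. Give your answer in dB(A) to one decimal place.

77.5 dB(A)

Point-source attenuation: ΔL = 20·log₁₀(r₂/r₁) = 20·log₁₀(100.2/11.0) = 19.190 dB.
L₂ = 96.7 − 20·log₁₀(100.2/11.0) = 96.7 − 19.190 = 77.51 dB(A).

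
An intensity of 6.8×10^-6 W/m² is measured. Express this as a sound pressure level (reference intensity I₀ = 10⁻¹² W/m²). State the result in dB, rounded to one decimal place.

68.3 dB

I/I₀ = 6.8×10^-6/10⁻¹² = 6.8×10^6, and L = 10·log₁₀(I/I₀).
L = 10·(0.8325 + 6) = 68.33 dB.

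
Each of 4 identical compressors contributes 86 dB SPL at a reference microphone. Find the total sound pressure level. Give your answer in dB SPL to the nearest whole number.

92 dB SPL

L_total = L₁ + 10·log₁₀ N for N identical incoherent sources.
L_total = 86 + 10·log₁₀(4) = 86 + 6.021 = 92.02 dB SPL.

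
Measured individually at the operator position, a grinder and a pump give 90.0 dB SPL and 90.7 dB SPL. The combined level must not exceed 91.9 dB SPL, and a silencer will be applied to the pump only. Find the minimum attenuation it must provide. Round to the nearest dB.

3 dB

Everything except the pump sums to 10^(90.0/10) = 1.000e+09 in linear terms, 90.00 dB SPL.
The limit corresponds to 10^(91.9/10) = 1.549e+09; subtracting the fixed part leaves 5.488e+08 for the pump, i.e. 87.39 dB SPL.
Required insertion loss = 90.7 − 87.39 = 3.31 dB.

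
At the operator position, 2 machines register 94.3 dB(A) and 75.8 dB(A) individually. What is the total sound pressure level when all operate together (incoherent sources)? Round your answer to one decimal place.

For uncorrelated sources the intensities add, so convert each level to linear form, sum, and take 10·log₁₀ of the total.
Σ 10^(L/10) = 10^(94.3/10) + 10^(75.8/10) = 2.730e+09.
L_total = 10·log₁₀(2.730e+09) = 94.36 dB(A).

94.4 dB(A)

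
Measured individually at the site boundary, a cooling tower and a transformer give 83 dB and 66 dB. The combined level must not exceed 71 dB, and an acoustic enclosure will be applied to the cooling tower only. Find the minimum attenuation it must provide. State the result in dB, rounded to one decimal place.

13.7 dB

The untreated sources together contribute 10^(66/10) = 3.981e+06, i.e. 66.00 dB.
To meet 71 dB overall, the treated cooling tower may contribute at most 10^(71/10) − 3.981e+06 = 8.608e+06, i.e. 69.35 dB.
So the cooling tower must be reduced from 83 to 69.35 dB: IL = 13.65 dB.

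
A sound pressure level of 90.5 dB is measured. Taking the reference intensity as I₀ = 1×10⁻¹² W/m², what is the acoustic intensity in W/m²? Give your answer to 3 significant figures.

0.00112 W/m²

I/I₀ = 10^(90.5/10) = 1.122e+09, so I = 1.122e+09 × 10⁻¹² W/m².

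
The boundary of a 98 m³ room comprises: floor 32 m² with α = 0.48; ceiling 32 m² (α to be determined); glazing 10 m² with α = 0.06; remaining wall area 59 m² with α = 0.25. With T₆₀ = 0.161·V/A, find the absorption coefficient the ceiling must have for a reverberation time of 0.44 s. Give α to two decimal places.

0.16

From T₆₀ = 0.161·V/A, the target T₆₀ = 0.44 s needs A = 0.161·98/0.44 = 35.86 m².
Absorption from the other surfaces = 32·0.48 + 10·0.06 + 59·0.25 = 30.71 m², so the ceiling must supply 5.15 m² over 32 m².
α = 5.15/32 = 0.161.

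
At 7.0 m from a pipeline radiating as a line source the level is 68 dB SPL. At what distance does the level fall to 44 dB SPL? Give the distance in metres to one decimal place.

1758.3 m

For a line source L₁ − L₂ = 10·log₁₀(r₂/r₁), so r₂ = r₁·10^((L₁−L₂)/10).
r₂ = 7.0·10^((68−44)/10) = 7.0·10^(24.0/10) = 1758.32 m.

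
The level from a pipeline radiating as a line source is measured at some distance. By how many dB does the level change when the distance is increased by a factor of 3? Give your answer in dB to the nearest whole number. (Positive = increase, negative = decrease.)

Line-source spreading: ΔL = −10·log₁₀(r₂/r₁).
ΔL = −10·log₁₀(3) = -4.77 dB.

-5 dB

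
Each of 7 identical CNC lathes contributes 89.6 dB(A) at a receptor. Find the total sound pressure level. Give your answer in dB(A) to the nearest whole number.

With 7 equal, uncorrelated contributions the intensity is 7× that of one unit, giving a rise of 10·log₁₀ 7.
L_total = 89.6 + 10·log₁₀(7) = 89.6 + 8.451 = 98.05 dB(A).

98 dB(A)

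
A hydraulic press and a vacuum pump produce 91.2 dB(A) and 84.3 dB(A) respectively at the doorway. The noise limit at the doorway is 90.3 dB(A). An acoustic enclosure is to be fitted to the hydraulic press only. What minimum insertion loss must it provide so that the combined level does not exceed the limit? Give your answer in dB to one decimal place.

Fixed contribution from the other source: Σ 10^(L/10) = 10^(84.3/10) = 2.692e+08 (84.30 dB(A)).
To meet 90.3 dB(A) overall, the treated hydraulic press may contribute at most 10^(90.3/10) − 2.692e+08 = 8.024e+08, i.e. 89.04 dB(A).
Required insertion loss = 91.2 − 89.04 = 2.16 dB.

2.2 dB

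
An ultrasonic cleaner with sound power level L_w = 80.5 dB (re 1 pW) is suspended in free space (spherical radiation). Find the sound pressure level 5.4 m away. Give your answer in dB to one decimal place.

Free-field spherical radiation: L_p = L_w − 10·log₁₀(4π·r²), r = 5.4 m.
4π·r² = 366.4 m², 10·log₁₀ of that is 25.640 dB.
L_p = 80.5 − 25.640 = 54.86 dB.

54.9 dB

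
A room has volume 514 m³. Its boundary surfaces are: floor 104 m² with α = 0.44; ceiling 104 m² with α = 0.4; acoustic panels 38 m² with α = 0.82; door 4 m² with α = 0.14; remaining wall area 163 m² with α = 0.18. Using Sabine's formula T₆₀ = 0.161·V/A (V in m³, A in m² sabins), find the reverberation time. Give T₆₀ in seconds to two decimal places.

Summing Sᵢαᵢ: 104·0.44 + 104·0.4 + 38·0.82 + 4·0.14 + 163·0.18 = 148.42 m².
T₆₀ = 0.161 × 514 / 148.42 = 0.558 s.

0.56 s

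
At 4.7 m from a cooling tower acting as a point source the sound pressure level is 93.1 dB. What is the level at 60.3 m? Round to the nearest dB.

71 dB

For a point source, L₂ = L₁ − 20·log₁₀(r₂/r₁).
L₂ = 93.1 − 20·log₁₀(60.3/4.7) = 93.1 − 22.164 = 70.94 dB.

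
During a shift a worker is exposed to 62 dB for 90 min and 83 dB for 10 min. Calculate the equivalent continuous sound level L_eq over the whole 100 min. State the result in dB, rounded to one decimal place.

The energy average is taken in the linear domain: L_eq = 10·log₁₀[(Σ tᵢ·10^(Lᵢ/10))/T], T = 100 min.
Σ tᵢ·10^(Lᵢ/10) = 90·10^(62/10) + 10·10^(83/10) = 2.138e+09.
L_eq = 10·log₁₀(2.138e+09/100) = 73.30 dB.

73.3 dB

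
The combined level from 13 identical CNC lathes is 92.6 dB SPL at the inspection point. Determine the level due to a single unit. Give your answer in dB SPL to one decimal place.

81.5 dB SPL

Dividing the total intensity by 13 lowers the level by 10·log₁₀ 13 = 11.139 dB: L₁ = 92.6 − 11.139.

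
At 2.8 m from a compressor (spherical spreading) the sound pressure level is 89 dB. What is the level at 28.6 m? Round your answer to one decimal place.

Point-source attenuation: ΔL = 20·log₁₀(r₂/r₁) = 20·log₁₀(28.6/2.8) = 20.184 dB.
L₂ = 89 − 20·log₁₀(28.6/2.8) = 89 − 20.184 = 68.82 dB.

68.8 dB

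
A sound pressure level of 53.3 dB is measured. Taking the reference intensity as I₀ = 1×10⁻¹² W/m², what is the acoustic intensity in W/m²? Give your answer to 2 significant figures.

I = I₀·10^(L/10) = 10⁻¹² × 10^(53.3/10) = 10^(-6.670).

2.1e-07 W/m²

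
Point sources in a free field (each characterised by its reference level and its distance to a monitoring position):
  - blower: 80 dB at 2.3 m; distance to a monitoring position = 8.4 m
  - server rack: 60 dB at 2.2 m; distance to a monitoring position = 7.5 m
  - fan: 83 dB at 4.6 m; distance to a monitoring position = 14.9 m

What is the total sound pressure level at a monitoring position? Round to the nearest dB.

First find each source's level at the receiver (point-source: −20·log₁₀(r/r_ref)), then combine on an intensity basis.
blower: 80 − 20·log₁₀(8.4/2.3) = 80 − 11.25 = 68.75 dB.
server rack: 60 − 20·log₁₀(7.5/2.2) = 60 − 10.65 = 49.35 dB.
fan: 83 − 20·log₁₀(14.9/4.6) = 83 − 10.21 = 72.79 dB.
Σ 10^(L/10) = 2.660e+07 → L_total = 10·log₁₀(2.660e+07) = 74.25 dB.

74 dB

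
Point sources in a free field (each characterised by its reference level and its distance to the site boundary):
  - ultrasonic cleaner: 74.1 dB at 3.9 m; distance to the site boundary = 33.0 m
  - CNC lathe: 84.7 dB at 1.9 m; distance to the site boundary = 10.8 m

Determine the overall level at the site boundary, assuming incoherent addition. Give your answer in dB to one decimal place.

69.8 dB

First find each source's level at the receiver (point-source: −20·log₁₀(r/r_ref)), then combine on an intensity basis.
ultrasonic cleaner: 74.1 − 20·log₁₀(33.0/3.9) = 74.1 − 18.55 = 55.55 dB.
CNC lathe: 84.7 − 20·log₁₀(10.8/1.9) = 84.7 − 15.09 = 69.61 dB.
Σ 10^(L/10) = 9.493e+06 → L_total = 10·log₁₀(9.493e+06) = 69.77 dB.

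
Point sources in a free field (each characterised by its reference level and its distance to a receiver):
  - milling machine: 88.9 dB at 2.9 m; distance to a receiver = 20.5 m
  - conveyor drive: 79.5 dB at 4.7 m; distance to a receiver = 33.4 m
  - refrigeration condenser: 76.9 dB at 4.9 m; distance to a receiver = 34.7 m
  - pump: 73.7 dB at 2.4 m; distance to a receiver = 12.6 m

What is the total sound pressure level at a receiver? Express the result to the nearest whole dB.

73 dB

Propagate each source to the receiver with L = L_ref − 20·log₁₀(r/r_ref), then add intensities.
milling machine: 88.9 − 20·log₁₀(20.5/2.9) = 88.9 − 16.99 = 71.91 dB.
conveyor drive: 79.5 − 20·log₁₀(33.4/4.7) = 79.5 − 17.03 = 62.47 dB.
refrigeration condenser: 76.9 − 20·log₁₀(34.7/4.9) = 76.9 − 17.00 = 59.90 dB.
pump: 73.7 − 20·log₁₀(12.6/2.4) = 73.7 − 14.40 = 59.30 dB.
Σ 10^(L/10) = 1.913e+07 → L_total = 10·log₁₀(1.913e+07) = 72.82 dB.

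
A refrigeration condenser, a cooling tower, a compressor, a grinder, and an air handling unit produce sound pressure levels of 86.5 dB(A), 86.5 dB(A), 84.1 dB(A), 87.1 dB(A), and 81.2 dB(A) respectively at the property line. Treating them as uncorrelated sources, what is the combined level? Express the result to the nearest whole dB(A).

93 dB(A)

For uncorrelated sources the intensities add, so convert each level to linear form, sum, and take 10·log₁₀ of the total.
Σ 10^(L/10) = 10^(86.5/10) + 10^(86.5/10) + 10^(84.1/10) + 10^(87.1/10) + 10^(81.2/10) = 1.795e+09.
L_total = 10·log₁₀(1.795e+09) = 92.54 dB(A).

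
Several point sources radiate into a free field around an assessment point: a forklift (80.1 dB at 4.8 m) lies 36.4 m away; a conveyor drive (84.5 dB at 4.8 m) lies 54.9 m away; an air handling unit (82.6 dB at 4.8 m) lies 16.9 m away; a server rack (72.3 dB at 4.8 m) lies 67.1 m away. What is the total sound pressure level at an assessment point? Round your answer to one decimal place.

First find each source's level at the receiver (point-source: −20·log₁₀(r/r_ref)), then combine on an intensity basis.
forklift: 80.1 − 20·log₁₀(36.4/4.8) = 80.1 − 17.60 = 62.50 dB.
conveyor drive: 84.5 − 20·log₁₀(54.9/4.8) = 84.5 − 21.17 = 63.33 dB.
air handling unit: 82.6 − 20·log₁₀(16.9/4.8) = 82.6 − 10.93 = 71.67 dB.
server rack: 72.3 − 20·log₁₀(67.1/4.8) = 72.3 − 22.91 = 49.39 dB.
Σ 10^(L/10) = 1.870e+07 → L_total = 10·log₁₀(1.870e+07) = 72.72 dB.

72.7 dB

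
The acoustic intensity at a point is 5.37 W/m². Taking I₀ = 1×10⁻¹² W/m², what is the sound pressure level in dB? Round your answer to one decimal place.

127.3 dB

I/I₀ = 5.37/10⁻¹² = 5.37×10^12, and L = 10·log₁₀(I/I₀).
L = 10·(0.7300 + 12) = 127.30 dB.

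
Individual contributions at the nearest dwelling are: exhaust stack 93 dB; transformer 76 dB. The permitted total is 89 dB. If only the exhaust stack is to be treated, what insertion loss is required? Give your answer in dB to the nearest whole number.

4 dB

Everything except the exhaust stack sums to 10^(76/10) = 3.981e+07 in linear terms, 76.00 dB.
To meet 89 dB overall, the treated exhaust stack may contribute at most 10^(89/10) − 3.981e+07 = 7.545e+08, i.e. 88.78 dB.
So the exhaust stack must be reduced from 93 to 88.78 dB: IL = 4.22 dB.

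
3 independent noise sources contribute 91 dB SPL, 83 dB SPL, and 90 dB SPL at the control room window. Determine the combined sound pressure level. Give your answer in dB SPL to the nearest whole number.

94 dB SPL

Incoherent sources combine by intensity addition: L_total = 10·log₁₀(Σ 10^(L_i/10)).
Σ 10^(L/10) = 10^(91/10) + 10^(83/10) + 10^(90/10) = 2.458e+09.
L_total = 10·log₁₀(2.458e+09) = 93.91 dB SPL.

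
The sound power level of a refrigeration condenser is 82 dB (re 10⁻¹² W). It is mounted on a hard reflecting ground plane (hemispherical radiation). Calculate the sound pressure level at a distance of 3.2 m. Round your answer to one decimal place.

L_p = L_w − 10·log₁₀(2π·r²) with r = 3.2 m.
2π·r² = 64.34 m², 10·log₁₀ of that is 18.085 dB.
L_p = 82 − 18.085 = 63.92 dB.

63.9 dB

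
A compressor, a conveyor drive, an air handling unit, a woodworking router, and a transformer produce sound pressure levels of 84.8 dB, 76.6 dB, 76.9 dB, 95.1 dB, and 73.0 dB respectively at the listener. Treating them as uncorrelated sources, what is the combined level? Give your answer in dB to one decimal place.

95.6 dB

Incoherent sources combine by intensity addition: L_total = 10·log₁₀(Σ 10^(L_i/10)).
Σ 10^(L/10) = 10^(84.8/10) + 10^(76.6/10) + 10^(76.9/10) + 10^(95.1/10) + 10^(73.0/10) = 3.653e+09.
L_total = 10·log₁₀(3.653e+09) = 95.63 dB.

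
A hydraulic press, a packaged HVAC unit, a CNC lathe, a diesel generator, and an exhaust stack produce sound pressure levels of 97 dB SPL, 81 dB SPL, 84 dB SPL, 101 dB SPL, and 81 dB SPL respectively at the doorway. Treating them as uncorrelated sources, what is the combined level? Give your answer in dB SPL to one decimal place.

For uncorrelated sources the intensities add, so convert each level to linear form, sum, and take 10·log₁₀ of the total.
Σ 10^(L/10) = 10^(97/10) + 10^(81/10) + 10^(84/10) + 10^(101/10) + 10^(81/10) = 1.810e+10.
L_total = 10·log₁₀(1.810e+10) = 102.58 dB SPL.

102.6 dB SPL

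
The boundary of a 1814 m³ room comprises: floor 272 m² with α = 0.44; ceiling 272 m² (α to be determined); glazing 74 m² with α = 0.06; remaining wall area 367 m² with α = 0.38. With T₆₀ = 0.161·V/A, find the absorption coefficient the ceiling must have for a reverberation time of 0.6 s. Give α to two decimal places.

0.82

A = 0.161·V/T₆₀ = 0.161·1814/0.6 = 486.76 m² sabins.
Absorption from the other surfaces = 272·0.44 + 74·0.06 + 367·0.38 = 263.58 m², so the ceiling must supply 223.18 m² over 272 m².
α = 223.18/272 = 0.821.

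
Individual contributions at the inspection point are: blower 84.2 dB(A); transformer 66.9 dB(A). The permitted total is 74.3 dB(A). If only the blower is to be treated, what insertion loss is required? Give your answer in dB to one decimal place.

10.8 dB

Fixed contribution from the other source: Σ 10^(L/10) = 10^(66.9/10) = 4.898e+06 (66.90 dB(A)).
To meet 74.3 dB(A) overall, the treated blower may contribute at most 10^(74.3/10) − 4.898e+06 = 2.202e+07, i.e. 73.43 dB(A).
So the blower must be reduced from 84.2 to 73.43 dB(A): IL = 10.77 dB.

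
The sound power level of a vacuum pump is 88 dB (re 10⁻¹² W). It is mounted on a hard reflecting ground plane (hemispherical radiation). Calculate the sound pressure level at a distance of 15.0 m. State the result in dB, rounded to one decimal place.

56.5 dB

L_p = L_w − 10·log₁₀(2π·r²) with r = 15.0 m.
2π·r² = 1414 m², 10·log₁₀ of that is 31.504 dB.
L_p = 88 − 31.504 = 56.50 dB.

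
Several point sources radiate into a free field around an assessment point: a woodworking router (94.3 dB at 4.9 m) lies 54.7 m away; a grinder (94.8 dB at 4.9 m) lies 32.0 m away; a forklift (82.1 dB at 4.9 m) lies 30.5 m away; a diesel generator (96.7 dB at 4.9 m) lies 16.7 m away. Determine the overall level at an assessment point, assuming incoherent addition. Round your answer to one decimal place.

87.0 dB

First find each source's level at the receiver (point-source: −20·log₁₀(r/r_ref)), then combine on an intensity basis.
woodworking router: 94.3 − 20·log₁₀(54.7/4.9) = 94.3 − 20.96 = 73.34 dB.
grinder: 94.8 − 20·log₁₀(32.0/4.9) = 94.8 − 16.30 = 78.50 dB.
forklift: 82.1 − 20·log₁₀(30.5/4.9) = 82.1 − 15.88 = 66.22 dB.
diesel generator: 96.7 − 20·log₁₀(16.7/4.9) = 96.7 − 10.65 = 86.05 dB.
Σ 10^(L/10) = 4.993e+08 → L_total = 10·log₁₀(4.993e+08) = 86.98 dB.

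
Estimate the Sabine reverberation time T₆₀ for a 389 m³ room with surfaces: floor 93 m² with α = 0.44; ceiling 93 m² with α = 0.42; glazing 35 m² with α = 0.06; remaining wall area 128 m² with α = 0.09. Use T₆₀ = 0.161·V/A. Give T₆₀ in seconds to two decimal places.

Summing Sᵢαᵢ: 93·0.44 + 93·0.42 + 35·0.06 + 128·0.09 = 93.60 m².
T₆₀ = 0.161 × 389 / 93.60 = 0.669 s.

0.67 s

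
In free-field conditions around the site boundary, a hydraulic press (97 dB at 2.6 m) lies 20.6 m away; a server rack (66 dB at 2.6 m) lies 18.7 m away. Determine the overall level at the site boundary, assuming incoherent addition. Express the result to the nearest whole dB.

79 dB

Propagate each source to the receiver with L = L_ref − 20·log₁₀(r/r_ref), then add intensities.
hydraulic press: 97 − 20·log₁₀(20.6/2.6) = 97 − 17.98 = 79.02 dB.
server rack: 66 − 20·log₁₀(18.7/2.6) = 66 − 17.14 = 48.86 dB.
Σ 10^(L/10) = 7.992e+07 → L_total = 10·log₁₀(7.992e+07) = 79.03 dB.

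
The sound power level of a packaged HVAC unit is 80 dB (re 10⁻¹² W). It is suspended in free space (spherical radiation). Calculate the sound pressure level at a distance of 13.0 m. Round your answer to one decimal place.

L_p = L_w − 10·log₁₀(4π·r²) with r = 13.0 m.
4π·r² = 2124 m², 10·log₁₀ of that is 33.271 dB.
L_p = 80 − 33.271 = 46.73 dB.

46.7 dB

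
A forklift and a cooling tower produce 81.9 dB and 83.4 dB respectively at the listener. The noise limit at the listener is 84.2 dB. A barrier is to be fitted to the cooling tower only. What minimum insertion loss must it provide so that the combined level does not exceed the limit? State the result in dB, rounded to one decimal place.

3.1 dB

Fixed contribution from the other source: Σ 10^(L/10) = 10^(81.9/10) = 1.549e+08 (81.90 dB).
The limit corresponds to 10^(84.2/10) = 2.630e+08; subtracting the fixed part leaves 1.081e+08 for the cooling tower, i.e. 80.34 dB.
So the cooling tower must be reduced from 83.4 to 80.34 dB: IL = 3.06 dB.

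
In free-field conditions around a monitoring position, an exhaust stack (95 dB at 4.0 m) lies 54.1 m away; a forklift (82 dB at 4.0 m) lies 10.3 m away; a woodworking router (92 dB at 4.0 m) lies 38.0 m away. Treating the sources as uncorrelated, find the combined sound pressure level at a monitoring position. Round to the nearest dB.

78 dB

Propagate each source to the receiver with L = L_ref − 20·log₁₀(r/r_ref), then add intensities.
exhaust stack: 95 − 20·log₁₀(54.1/4.0) = 95 − 22.62 = 72.38 dB.
forklift: 82 − 20·log₁₀(10.3/4.0) = 82 − 8.22 = 73.78 dB.
woodworking router: 92 − 20·log₁₀(38.0/4.0) = 92 − 19.55 = 72.45 dB.
Σ 10^(L/10) = 5.875e+07 → L_total = 10·log₁₀(5.875e+07) = 77.69 dB.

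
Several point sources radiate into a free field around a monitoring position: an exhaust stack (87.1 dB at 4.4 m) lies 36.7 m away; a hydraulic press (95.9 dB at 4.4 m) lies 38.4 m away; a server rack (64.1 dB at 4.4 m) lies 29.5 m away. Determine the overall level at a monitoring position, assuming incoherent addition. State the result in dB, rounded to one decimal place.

First find each source's level at the receiver (point-source: −20·log₁₀(r/r_ref)), then combine on an intensity basis.
exhaust stack: 87.1 − 20·log₁₀(36.7/4.4) = 87.1 − 18.42 = 68.68 dB.
hydraulic press: 95.9 − 20·log₁₀(38.4/4.4) = 95.9 − 18.82 = 77.08 dB.
server rack: 64.1 − 20·log₁₀(29.5/4.4) = 64.1 − 16.53 = 47.57 dB.
Σ 10^(L/10) = 5.851e+07 → L_total = 10·log₁₀(5.851e+07) = 77.67 dB.

77.7 dB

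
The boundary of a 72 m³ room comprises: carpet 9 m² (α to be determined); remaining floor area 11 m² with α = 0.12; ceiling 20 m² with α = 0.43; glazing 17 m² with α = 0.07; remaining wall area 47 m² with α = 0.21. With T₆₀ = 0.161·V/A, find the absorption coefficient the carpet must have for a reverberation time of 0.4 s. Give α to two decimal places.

0.89

From T₆₀ = 0.161·V/A, the target T₆₀ = 0.4 s needs A = 0.161·72/0.4 = 28.98 m².
Absorption from the other surfaces = 11·0.12 + 20·0.43 + 17·0.07 + 47·0.21 = 20.98 m², so the carpet must supply 8.00 m² over 9 m².
α = 8.00/9 = 0.889.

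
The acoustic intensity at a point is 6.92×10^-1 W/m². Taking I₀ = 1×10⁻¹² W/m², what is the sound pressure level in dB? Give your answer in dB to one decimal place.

I/I₀ = 6.92×10^-1/10⁻¹² = 6.92×10^11, and L = 10·log₁₀(I/I₀).
L = 10·(0.8401 + 11) = 118.40 dB.

118.4 dB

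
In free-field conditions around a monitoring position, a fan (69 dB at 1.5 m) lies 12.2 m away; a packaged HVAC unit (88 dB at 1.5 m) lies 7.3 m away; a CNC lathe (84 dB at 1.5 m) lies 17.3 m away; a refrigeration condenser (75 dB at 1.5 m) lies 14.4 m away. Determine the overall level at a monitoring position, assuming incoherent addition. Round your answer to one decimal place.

First find each source's level at the receiver (point-source: −20·log₁₀(r/r_ref)), then combine on an intensity basis.
fan: 69 − 20·log₁₀(12.2/1.5) = 69 − 18.21 = 50.79 dB.
packaged HVAC unit: 88 − 20·log₁₀(7.3/1.5) = 88 − 13.74 = 74.26 dB.
CNC lathe: 84 − 20·log₁₀(17.3/1.5) = 84 − 21.24 = 62.76 dB.
refrigeration condenser: 75 − 20·log₁₀(14.4/1.5) = 75 − 19.65 = 55.35 dB.
Σ 10^(L/10) = 2.899e+07 → L_total = 10·log₁₀(2.899e+07) = 74.62 dB.

74.6 dB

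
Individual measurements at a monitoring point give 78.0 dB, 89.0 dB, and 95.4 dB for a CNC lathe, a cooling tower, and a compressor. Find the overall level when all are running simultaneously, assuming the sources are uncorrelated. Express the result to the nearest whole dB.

Incoherent sources combine by intensity addition: L_total = 10·log₁₀(Σ 10^(L_i/10)).
Σ 10^(L/10) = 10^(78.0/10) + 10^(89.0/10) + 10^(95.4/10) = 4.325e+09.
L_total = 10·log₁₀(4.325e+09) = 96.36 dB.

96 dB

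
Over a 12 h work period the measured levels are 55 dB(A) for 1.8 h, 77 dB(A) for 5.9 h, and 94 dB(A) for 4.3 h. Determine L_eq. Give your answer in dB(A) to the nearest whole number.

The energy average is taken in the linear domain: L_eq = 10·log₁₀[(Σ tᵢ·10^(Lᵢ/10))/T], T = 12 h.
Σ tᵢ·10^(Lᵢ/10) = 1.8·10^(55/10) + 5.9·10^(77/10) + 4.3·10^(94/10) = 1.110e+10.
L_eq = 10·log₁₀(1.110e+10/12) = 89.66 dB(A).

90 dB(A)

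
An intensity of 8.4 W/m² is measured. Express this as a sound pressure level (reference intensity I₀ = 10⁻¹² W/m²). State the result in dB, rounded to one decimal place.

L = 10·log₁₀(I/I₀) = 10·log₁₀(8.4/10⁻¹²) = 10·log₁₀(8.4×10^12).
L = 10·(0.9243 + 12) = 129.24 dB.

129.2 dB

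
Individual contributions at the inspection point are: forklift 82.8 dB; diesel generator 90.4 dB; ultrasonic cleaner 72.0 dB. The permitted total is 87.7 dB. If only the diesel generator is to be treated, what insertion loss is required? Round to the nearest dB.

Fixed contribution from the other sources: Σ 10^(L/10) = 10^(82.8/10) + 10^(72.0/10) = 2.064e+08 (83.15 dB).
The limit corresponds to 10^(87.7/10) = 5.888e+08; subtracting the fixed part leaves 3.824e+08 for the diesel generator, i.e. 85.83 dB.
So the diesel generator must be reduced from 90.4 to 85.83 dB: IL = 4.57 dB.

5 dB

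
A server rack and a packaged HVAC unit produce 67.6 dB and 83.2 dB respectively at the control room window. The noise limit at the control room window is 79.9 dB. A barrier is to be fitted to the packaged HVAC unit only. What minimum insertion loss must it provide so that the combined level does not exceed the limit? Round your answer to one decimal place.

Fixed contribution from the other source: Σ 10^(L/10) = 10^(67.6/10) = 5.754e+06 (67.60 dB).
The limit corresponds to 10^(79.9/10) = 9.772e+07; subtracting the fixed part leaves 9.197e+07 for the packaged HVAC unit, i.e. 79.64 dB.
So the packaged HVAC unit must be reduced from 83.2 to 79.64 dB: IL = 3.56 dB.

3.6 dB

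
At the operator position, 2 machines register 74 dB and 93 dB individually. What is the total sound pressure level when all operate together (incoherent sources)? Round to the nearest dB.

Incoherent sources combine by intensity addition: L_total = 10·log₁₀(Σ 10^(L_i/10)).
Σ 10^(L/10) = 10^(74/10) + 10^(93/10) = 2.020e+09.
L_total = 10·log₁₀(2.020e+09) = 93.05 dB.

93 dB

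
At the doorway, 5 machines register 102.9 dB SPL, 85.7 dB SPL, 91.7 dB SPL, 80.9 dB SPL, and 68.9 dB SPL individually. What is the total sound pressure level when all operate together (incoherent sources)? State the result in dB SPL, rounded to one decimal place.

103.3 dB SPL

Incoherent sources combine by intensity addition: L_total = 10·log₁₀(Σ 10^(L_i/10)).
Σ 10^(L/10) = 10^(102.9/10) + 10^(85.7/10) + 10^(91.7/10) + 10^(80.9/10) + 10^(68.9/10) = 2.148e+10.
L_total = 10·log₁₀(2.148e+10) = 103.32 dB SPL.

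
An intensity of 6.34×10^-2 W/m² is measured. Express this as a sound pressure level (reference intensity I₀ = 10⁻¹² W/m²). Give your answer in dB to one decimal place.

108.0 dB

L = 10·log₁₀(I/I₀) = 10·log₁₀(6.34×10^-2/10⁻¹²) = 10·log₁₀(6.34×10^10).
L = 10·(0.8021 + 10) = 108.02 dB.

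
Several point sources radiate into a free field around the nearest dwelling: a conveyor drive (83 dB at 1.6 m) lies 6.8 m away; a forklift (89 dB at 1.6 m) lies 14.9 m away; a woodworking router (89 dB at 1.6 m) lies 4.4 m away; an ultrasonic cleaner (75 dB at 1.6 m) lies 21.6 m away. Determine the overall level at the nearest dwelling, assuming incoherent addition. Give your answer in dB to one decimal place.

First find each source's level at the receiver (point-source: −20·log₁₀(r/r_ref)), then combine on an intensity basis.
conveyor drive: 83 − 20·log₁₀(6.8/1.6) = 83 − 12.57 = 70.43 dB.
forklift: 89 − 20·log₁₀(14.9/1.6) = 89 − 19.38 = 69.62 dB.
woodworking router: 89 − 20·log₁₀(4.4/1.6) = 89 − 8.79 = 80.21 dB.
ultrasonic cleaner: 75 − 20·log₁₀(21.6/1.6) = 75 − 22.61 = 52.39 dB.
Σ 10^(L/10) = 1.254e+08 → L_total = 10·log₁₀(1.254e+08) = 80.98 dB.

81.0 dB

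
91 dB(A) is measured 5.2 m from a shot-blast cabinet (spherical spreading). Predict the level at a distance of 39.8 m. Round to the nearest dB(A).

73 dB(A)

Spherical spreading from a point source gives a 20·log₁₀(r₂/r₁) drop.
L₂ = 91 − 20·log₁₀(39.8/5.2) = 91 − 17.678 = 73.32 dB(A).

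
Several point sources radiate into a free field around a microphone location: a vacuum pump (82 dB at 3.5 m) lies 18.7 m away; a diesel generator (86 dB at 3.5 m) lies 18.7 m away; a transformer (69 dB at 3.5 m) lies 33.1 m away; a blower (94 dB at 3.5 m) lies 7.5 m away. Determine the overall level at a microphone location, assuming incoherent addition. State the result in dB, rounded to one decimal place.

First find each source's level at the receiver (point-source: −20·log₁₀(r/r_ref)), then combine on an intensity basis.
vacuum pump: 82 − 20·log₁₀(18.7/3.5) = 82 − 14.56 = 67.44 dB.
diesel generator: 86 − 20·log₁₀(18.7/3.5) = 86 − 14.56 = 71.44 dB.
transformer: 69 − 20·log₁₀(33.1/3.5) = 69 − 19.52 = 49.48 dB.
blower: 94 − 20·log₁₀(7.5/3.5) = 94 − 6.62 = 87.38 dB.
Σ 10^(L/10) = 5.666e+08 → L_total = 10·log₁₀(5.666e+08) = 87.53 dB.

87.5 dB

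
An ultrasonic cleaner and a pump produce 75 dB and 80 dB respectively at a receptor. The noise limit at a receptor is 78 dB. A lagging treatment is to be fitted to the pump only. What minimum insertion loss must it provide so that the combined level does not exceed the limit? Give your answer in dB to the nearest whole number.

5 dB

The untreated sources together contribute 10^(75/10) = 3.162e+07, i.e. 75.00 dB.
The limit corresponds to 10^(78/10) = 6.310e+07; subtracting the fixed part leaves 3.147e+07 for the pump, i.e. 74.98 dB.
So the pump must be reduced from 80 to 74.98 dB: IL = 5.02 dB.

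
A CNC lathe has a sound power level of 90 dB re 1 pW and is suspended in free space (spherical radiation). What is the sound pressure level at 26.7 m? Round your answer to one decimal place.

The power spreads over a sphere of area 4π·r², so L_p = L_w − 10·log₁₀(4π·r²).
4π·r² = 8958 m², 10·log₁₀ of that is 39.522 dB.
L_p = 90 − 39.522 = 50.48 dB.

50.5 dB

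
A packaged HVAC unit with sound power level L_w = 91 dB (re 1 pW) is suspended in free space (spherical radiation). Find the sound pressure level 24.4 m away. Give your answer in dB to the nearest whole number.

52 dB

The power spreads over a sphere of area 4π·r², so L_p = L_w − 10·log₁₀(4π·r²).
4π·r² = 7482 m², 10·log₁₀ of that is 38.740 dB.
L_p = 91 − 38.740 = 52.26 dB.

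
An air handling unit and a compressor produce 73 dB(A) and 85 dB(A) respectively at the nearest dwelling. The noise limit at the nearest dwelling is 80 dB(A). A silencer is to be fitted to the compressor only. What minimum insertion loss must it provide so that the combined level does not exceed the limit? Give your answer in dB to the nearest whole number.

6 dB

Fixed contribution from the other source: Σ 10^(L/10) = 10^(73/10) = 1.995e+07 (73.00 dB(A)).
The limit corresponds to 10^(80/10) = 1.000e+08; subtracting the fixed part leaves 8.005e+07 for the compressor, i.e. 79.03 dB(A).
So the compressor must be reduced from 85 to 79.03 dB(A): IL = 5.97 dB.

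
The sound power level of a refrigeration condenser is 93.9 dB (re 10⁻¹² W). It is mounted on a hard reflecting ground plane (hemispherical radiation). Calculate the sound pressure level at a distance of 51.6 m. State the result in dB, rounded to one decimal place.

51.7 dB

L_p = L_w − 10·log₁₀(2π·r²) with r = 51.6 m.
2π·r² = 1.673e+04 m², 10·log₁₀ of that is 42.235 dB.
L_p = 93.9 − 42.235 = 51.67 dB.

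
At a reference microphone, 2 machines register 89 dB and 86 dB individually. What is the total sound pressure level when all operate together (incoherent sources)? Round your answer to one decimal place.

90.8 dB

For uncorrelated sources the intensities add, so convert each level to linear form, sum, and take 10·log₁₀ of the total.
Σ 10^(L/10) = 10^(89/10) + 10^(86/10) = 1.192e+09.
L_total = 10·log₁₀(1.192e+09) = 90.76 dB.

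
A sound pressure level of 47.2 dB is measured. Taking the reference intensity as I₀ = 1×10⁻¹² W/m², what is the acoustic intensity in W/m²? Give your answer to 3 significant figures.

I/I₀ = 10^(47.2/10) = 5.248e+04, so I = 5.248e+04 × 10⁻¹² W/m².

5.25e-08 W/m²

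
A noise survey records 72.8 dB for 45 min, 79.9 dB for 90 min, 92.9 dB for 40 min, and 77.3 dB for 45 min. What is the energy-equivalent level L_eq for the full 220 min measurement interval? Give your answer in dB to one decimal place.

L_eq = 10·log₁₀[(1/T)·Σ tᵢ·10^(Lᵢ/10)] with T = 220 min.
Σ tᵢ·10^(Lᵢ/10) = 45·10^(72.8/10) + 90·10^(79.9/10) + 40·10^(92.9/10) + 45·10^(77.3/10) = 9.006e+10.
L_eq = 10·log₁₀(9.006e+10/220) = 86.12 dB.

86.1 dB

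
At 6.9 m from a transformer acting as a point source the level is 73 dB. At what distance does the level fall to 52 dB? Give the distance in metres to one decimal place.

77.4 m

Point-source spreading drops the level by 20·log₁₀(r₂/r₁); inverting, r₂/r₁ = 10^(ΔL/20).
r₂ = 6.9·10^((73−52)/20) = 6.9·10^(21.0/20) = 77.42 m.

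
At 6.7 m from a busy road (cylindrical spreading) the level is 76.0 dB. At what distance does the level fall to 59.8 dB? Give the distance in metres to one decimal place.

Line-source spreading drops the level by 10·log₁₀(r₂/r₁); inverting, r₂/r₁ = 10^(ΔL/10).
r₂ = 6.7·10^((76.0−59.8)/10) = 6.7·10^(16.2/10) = 279.30 m.

279.3 m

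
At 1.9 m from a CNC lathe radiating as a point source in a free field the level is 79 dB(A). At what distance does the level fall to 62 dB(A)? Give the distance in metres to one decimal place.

13.5 m

The 17.0 dB drop corresponds to a distance ratio of 10^(17.0/20) for a point source.
r₂ = 1.9·10^((79−62)/20) = 1.9·10^(17.0/20) = 13.45 m.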